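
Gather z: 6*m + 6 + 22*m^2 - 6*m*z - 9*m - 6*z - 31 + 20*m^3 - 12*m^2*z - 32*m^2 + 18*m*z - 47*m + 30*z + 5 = 20*m^3 - 10*m^2 - 50*m + z*(-12*m^2 + 12*m + 24) - 20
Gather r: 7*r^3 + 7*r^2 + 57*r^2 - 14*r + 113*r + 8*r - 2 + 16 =7*r^3 + 64*r^2 + 107*r + 14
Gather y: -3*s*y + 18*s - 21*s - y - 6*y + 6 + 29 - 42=-3*s + y*(-3*s - 7) - 7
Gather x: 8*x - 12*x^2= -12*x^2 + 8*x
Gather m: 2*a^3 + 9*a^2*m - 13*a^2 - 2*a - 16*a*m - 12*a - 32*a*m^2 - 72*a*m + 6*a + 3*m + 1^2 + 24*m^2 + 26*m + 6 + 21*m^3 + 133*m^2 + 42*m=2*a^3 - 13*a^2 - 8*a + 21*m^3 + m^2*(157 - 32*a) + m*(9*a^2 - 88*a + 71) + 7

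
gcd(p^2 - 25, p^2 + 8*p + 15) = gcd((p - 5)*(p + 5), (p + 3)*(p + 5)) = p + 5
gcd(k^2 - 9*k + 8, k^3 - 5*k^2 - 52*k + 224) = k - 8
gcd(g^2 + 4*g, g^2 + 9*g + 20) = g + 4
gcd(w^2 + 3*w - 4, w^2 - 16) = w + 4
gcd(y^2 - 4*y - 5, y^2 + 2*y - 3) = 1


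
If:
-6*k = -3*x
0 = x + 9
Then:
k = -9/2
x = -9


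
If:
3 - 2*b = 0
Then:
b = 3/2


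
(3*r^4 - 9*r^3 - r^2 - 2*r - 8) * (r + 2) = 3*r^5 - 3*r^4 - 19*r^3 - 4*r^2 - 12*r - 16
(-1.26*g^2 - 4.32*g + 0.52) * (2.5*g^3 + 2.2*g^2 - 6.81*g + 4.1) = -3.15*g^5 - 13.572*g^4 + 0.3766*g^3 + 25.3972*g^2 - 21.2532*g + 2.132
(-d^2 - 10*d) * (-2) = 2*d^2 + 20*d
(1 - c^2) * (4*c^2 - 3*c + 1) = -4*c^4 + 3*c^3 + 3*c^2 - 3*c + 1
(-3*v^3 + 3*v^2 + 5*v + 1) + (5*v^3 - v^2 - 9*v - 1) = 2*v^3 + 2*v^2 - 4*v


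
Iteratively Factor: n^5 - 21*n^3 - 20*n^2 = (n)*(n^4 - 21*n^2 - 20*n) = n*(n + 1)*(n^3 - n^2 - 20*n) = n*(n + 1)*(n + 4)*(n^2 - 5*n) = n*(n - 5)*(n + 1)*(n + 4)*(n)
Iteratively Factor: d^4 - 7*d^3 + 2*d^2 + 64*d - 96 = (d + 3)*(d^3 - 10*d^2 + 32*d - 32) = (d - 4)*(d + 3)*(d^2 - 6*d + 8) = (d - 4)^2*(d + 3)*(d - 2)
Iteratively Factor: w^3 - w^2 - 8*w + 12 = (w + 3)*(w^2 - 4*w + 4) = (w - 2)*(w + 3)*(w - 2)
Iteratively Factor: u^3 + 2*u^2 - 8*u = (u - 2)*(u^2 + 4*u) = u*(u - 2)*(u + 4)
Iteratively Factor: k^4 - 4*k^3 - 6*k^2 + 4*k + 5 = (k - 5)*(k^3 + k^2 - k - 1) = (k - 5)*(k - 1)*(k^2 + 2*k + 1) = (k - 5)*(k - 1)*(k + 1)*(k + 1)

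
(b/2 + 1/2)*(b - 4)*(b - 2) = b^3/2 - 5*b^2/2 + b + 4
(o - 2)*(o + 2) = o^2 - 4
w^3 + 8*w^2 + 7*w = w*(w + 1)*(w + 7)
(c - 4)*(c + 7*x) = c^2 + 7*c*x - 4*c - 28*x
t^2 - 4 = (t - 2)*(t + 2)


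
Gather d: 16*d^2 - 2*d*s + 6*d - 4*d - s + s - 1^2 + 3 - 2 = 16*d^2 + d*(2 - 2*s)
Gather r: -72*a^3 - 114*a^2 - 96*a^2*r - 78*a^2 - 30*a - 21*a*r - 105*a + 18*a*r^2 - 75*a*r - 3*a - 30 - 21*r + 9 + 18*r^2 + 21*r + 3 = -72*a^3 - 192*a^2 - 138*a + r^2*(18*a + 18) + r*(-96*a^2 - 96*a) - 18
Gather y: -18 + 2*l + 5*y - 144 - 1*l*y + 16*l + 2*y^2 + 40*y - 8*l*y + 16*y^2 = 18*l + 18*y^2 + y*(45 - 9*l) - 162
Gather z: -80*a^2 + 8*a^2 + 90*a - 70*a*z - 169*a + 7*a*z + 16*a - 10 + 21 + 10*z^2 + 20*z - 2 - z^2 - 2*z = -72*a^2 - 63*a + 9*z^2 + z*(18 - 63*a) + 9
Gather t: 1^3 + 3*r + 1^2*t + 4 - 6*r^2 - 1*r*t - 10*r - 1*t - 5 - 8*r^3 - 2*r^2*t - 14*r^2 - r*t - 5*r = -8*r^3 - 20*r^2 - 12*r + t*(-2*r^2 - 2*r)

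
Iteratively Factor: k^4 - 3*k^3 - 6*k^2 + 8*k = (k - 1)*(k^3 - 2*k^2 - 8*k) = k*(k - 1)*(k^2 - 2*k - 8) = k*(k - 4)*(k - 1)*(k + 2)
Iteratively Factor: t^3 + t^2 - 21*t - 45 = (t - 5)*(t^2 + 6*t + 9) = (t - 5)*(t + 3)*(t + 3)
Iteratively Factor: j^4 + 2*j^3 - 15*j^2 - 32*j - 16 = (j - 4)*(j^3 + 6*j^2 + 9*j + 4) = (j - 4)*(j + 1)*(j^2 + 5*j + 4) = (j - 4)*(j + 1)*(j + 4)*(j + 1)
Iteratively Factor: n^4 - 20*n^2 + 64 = (n - 4)*(n^3 + 4*n^2 - 4*n - 16) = (n - 4)*(n - 2)*(n^2 + 6*n + 8) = (n - 4)*(n - 2)*(n + 4)*(n + 2)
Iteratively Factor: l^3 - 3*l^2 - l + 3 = (l + 1)*(l^2 - 4*l + 3) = (l - 1)*(l + 1)*(l - 3)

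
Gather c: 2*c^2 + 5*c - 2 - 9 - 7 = 2*c^2 + 5*c - 18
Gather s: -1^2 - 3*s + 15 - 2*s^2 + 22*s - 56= -2*s^2 + 19*s - 42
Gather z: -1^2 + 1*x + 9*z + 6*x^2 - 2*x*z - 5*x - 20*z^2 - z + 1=6*x^2 - 4*x - 20*z^2 + z*(8 - 2*x)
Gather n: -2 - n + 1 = -n - 1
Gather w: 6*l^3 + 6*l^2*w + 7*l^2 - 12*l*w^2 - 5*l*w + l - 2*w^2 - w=6*l^3 + 7*l^2 + l + w^2*(-12*l - 2) + w*(6*l^2 - 5*l - 1)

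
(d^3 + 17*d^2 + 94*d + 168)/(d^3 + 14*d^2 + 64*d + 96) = (d + 7)/(d + 4)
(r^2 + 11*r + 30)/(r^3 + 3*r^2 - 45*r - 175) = (r + 6)/(r^2 - 2*r - 35)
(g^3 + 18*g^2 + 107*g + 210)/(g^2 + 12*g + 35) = g + 6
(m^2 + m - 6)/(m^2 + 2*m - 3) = (m - 2)/(m - 1)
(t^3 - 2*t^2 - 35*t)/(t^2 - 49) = t*(t + 5)/(t + 7)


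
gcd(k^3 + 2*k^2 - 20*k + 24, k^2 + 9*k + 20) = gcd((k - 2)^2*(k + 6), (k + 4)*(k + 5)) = 1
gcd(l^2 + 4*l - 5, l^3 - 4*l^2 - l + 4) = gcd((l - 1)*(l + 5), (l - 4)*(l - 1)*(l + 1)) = l - 1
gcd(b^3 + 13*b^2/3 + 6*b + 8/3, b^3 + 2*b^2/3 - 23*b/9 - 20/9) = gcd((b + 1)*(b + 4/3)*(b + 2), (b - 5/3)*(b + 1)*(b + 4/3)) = b^2 + 7*b/3 + 4/3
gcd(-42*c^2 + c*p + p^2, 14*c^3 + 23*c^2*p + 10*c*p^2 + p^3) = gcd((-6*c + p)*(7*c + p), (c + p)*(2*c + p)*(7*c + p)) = 7*c + p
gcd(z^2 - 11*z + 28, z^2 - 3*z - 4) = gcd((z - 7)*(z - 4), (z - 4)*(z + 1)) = z - 4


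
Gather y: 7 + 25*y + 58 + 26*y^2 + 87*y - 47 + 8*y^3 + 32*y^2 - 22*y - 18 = 8*y^3 + 58*y^2 + 90*y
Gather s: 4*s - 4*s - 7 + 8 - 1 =0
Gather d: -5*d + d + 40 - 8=32 - 4*d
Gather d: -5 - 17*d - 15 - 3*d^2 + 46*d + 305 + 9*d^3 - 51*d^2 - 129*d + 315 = 9*d^3 - 54*d^2 - 100*d + 600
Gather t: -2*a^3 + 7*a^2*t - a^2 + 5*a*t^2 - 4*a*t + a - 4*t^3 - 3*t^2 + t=-2*a^3 - a^2 + a - 4*t^3 + t^2*(5*a - 3) + t*(7*a^2 - 4*a + 1)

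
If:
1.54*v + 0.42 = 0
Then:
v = -0.27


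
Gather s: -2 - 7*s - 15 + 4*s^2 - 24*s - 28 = 4*s^2 - 31*s - 45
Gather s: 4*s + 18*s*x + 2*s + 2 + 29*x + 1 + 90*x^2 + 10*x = s*(18*x + 6) + 90*x^2 + 39*x + 3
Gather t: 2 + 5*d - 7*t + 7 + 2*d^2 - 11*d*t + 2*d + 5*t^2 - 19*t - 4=2*d^2 + 7*d + 5*t^2 + t*(-11*d - 26) + 5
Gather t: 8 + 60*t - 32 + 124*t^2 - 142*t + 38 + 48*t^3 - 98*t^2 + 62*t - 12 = 48*t^3 + 26*t^2 - 20*t + 2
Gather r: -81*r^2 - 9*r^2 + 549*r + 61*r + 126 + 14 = -90*r^2 + 610*r + 140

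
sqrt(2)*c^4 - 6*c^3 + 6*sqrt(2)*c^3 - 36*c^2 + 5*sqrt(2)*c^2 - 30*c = c*(c + 5)*(c - 3*sqrt(2))*(sqrt(2)*c + sqrt(2))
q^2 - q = q*(q - 1)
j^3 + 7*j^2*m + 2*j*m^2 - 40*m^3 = (j - 2*m)*(j + 4*m)*(j + 5*m)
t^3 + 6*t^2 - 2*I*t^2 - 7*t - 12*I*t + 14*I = (t - 1)*(t + 7)*(t - 2*I)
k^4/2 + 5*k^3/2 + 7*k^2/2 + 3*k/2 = k*(k/2 + 1/2)*(k + 1)*(k + 3)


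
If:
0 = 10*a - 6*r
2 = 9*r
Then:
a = 2/15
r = 2/9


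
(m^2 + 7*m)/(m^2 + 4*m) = (m + 7)/(m + 4)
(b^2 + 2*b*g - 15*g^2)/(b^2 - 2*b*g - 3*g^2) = (b + 5*g)/(b + g)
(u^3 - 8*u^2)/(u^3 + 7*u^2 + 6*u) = u*(u - 8)/(u^2 + 7*u + 6)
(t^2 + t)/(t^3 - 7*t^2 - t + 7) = t/(t^2 - 8*t + 7)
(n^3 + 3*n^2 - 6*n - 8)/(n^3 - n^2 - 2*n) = (n + 4)/n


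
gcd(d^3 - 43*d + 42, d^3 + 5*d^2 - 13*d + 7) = d^2 + 6*d - 7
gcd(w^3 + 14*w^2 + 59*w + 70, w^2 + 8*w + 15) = w + 5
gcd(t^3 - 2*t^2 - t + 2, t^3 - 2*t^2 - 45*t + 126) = 1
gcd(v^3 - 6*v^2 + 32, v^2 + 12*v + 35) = 1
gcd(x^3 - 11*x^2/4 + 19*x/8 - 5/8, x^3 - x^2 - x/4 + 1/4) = x^2 - 3*x/2 + 1/2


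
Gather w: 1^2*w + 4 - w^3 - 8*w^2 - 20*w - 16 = -w^3 - 8*w^2 - 19*w - 12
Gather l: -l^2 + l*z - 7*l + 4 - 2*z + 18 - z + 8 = -l^2 + l*(z - 7) - 3*z + 30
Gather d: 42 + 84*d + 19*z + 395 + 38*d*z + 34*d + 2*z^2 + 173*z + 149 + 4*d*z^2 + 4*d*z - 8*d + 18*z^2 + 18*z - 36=d*(4*z^2 + 42*z + 110) + 20*z^2 + 210*z + 550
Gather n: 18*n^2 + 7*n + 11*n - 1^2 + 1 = 18*n^2 + 18*n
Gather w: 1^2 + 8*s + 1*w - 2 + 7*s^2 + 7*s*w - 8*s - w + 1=7*s^2 + 7*s*w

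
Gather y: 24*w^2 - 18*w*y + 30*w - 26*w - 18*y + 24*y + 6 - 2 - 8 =24*w^2 + 4*w + y*(6 - 18*w) - 4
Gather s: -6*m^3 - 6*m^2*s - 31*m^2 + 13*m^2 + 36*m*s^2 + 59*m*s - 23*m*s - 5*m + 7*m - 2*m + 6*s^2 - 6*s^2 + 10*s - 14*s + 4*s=-6*m^3 - 18*m^2 + 36*m*s^2 + s*(-6*m^2 + 36*m)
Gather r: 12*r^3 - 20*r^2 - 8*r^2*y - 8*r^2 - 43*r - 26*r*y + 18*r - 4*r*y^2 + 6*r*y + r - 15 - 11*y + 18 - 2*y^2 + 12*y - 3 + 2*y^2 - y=12*r^3 + r^2*(-8*y - 28) + r*(-4*y^2 - 20*y - 24)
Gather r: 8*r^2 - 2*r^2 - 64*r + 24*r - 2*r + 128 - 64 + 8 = 6*r^2 - 42*r + 72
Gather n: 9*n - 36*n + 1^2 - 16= -27*n - 15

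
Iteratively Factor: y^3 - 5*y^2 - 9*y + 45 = (y - 3)*(y^2 - 2*y - 15) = (y - 3)*(y + 3)*(y - 5)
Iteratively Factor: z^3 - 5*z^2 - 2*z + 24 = (z + 2)*(z^2 - 7*z + 12) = (z - 3)*(z + 2)*(z - 4)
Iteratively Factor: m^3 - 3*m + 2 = (m - 1)*(m^2 + m - 2) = (m - 1)*(m + 2)*(m - 1)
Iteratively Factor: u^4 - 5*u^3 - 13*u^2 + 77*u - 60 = (u - 5)*(u^3 - 13*u + 12) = (u - 5)*(u + 4)*(u^2 - 4*u + 3) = (u - 5)*(u - 1)*(u + 4)*(u - 3)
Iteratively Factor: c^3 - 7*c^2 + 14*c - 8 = (c - 1)*(c^2 - 6*c + 8) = (c - 4)*(c - 1)*(c - 2)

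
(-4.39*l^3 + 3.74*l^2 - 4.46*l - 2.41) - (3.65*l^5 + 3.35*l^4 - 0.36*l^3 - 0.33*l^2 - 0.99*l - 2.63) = -3.65*l^5 - 3.35*l^4 - 4.03*l^3 + 4.07*l^2 - 3.47*l + 0.22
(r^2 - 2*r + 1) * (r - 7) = r^3 - 9*r^2 + 15*r - 7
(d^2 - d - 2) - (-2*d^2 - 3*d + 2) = 3*d^2 + 2*d - 4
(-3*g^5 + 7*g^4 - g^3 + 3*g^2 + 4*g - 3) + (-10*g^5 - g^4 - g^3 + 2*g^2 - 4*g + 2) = -13*g^5 + 6*g^4 - 2*g^3 + 5*g^2 - 1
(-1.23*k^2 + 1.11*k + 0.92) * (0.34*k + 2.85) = -0.4182*k^3 - 3.1281*k^2 + 3.4763*k + 2.622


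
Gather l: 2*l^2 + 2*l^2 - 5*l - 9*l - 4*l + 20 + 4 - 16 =4*l^2 - 18*l + 8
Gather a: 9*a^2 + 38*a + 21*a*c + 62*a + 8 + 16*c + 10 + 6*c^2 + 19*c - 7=9*a^2 + a*(21*c + 100) + 6*c^2 + 35*c + 11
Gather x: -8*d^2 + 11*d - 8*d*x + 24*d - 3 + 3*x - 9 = -8*d^2 + 35*d + x*(3 - 8*d) - 12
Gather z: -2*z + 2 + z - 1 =1 - z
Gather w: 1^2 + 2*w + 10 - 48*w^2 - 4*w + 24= -48*w^2 - 2*w + 35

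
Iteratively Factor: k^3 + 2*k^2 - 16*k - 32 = (k + 2)*(k^2 - 16) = (k - 4)*(k + 2)*(k + 4)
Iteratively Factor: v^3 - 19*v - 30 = (v + 2)*(v^2 - 2*v - 15) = (v - 5)*(v + 2)*(v + 3)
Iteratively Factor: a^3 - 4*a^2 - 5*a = (a + 1)*(a^2 - 5*a) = (a - 5)*(a + 1)*(a)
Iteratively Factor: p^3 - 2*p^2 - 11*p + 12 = (p - 1)*(p^2 - p - 12) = (p - 1)*(p + 3)*(p - 4)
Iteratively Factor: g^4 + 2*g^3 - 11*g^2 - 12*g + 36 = (g + 3)*(g^3 - g^2 - 8*g + 12) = (g - 2)*(g + 3)*(g^2 + g - 6) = (g - 2)*(g + 3)^2*(g - 2)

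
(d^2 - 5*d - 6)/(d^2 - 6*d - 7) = (d - 6)/(d - 7)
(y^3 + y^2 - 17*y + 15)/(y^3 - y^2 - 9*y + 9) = (y + 5)/(y + 3)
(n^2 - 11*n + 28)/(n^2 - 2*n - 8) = (n - 7)/(n + 2)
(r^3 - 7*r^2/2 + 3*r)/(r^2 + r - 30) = r*(2*r^2 - 7*r + 6)/(2*(r^2 + r - 30))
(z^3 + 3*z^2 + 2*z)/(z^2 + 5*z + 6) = z*(z + 1)/(z + 3)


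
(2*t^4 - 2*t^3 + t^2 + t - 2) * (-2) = -4*t^4 + 4*t^3 - 2*t^2 - 2*t + 4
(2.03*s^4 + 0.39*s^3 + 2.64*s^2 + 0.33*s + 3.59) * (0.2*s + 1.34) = 0.406*s^5 + 2.7982*s^4 + 1.0506*s^3 + 3.6036*s^2 + 1.1602*s + 4.8106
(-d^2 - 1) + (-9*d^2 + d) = -10*d^2 + d - 1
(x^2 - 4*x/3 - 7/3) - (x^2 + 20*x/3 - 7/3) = -8*x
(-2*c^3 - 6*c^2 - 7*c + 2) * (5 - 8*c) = 16*c^4 + 38*c^3 + 26*c^2 - 51*c + 10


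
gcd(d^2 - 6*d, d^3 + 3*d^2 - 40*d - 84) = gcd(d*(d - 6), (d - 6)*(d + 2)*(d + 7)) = d - 6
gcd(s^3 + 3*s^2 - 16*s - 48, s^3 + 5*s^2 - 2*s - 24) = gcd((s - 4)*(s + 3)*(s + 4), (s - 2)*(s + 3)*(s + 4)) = s^2 + 7*s + 12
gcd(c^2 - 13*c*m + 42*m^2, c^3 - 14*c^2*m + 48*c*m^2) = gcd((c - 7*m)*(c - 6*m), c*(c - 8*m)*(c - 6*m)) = c - 6*m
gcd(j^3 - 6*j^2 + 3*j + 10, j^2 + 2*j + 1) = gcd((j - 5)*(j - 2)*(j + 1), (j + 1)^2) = j + 1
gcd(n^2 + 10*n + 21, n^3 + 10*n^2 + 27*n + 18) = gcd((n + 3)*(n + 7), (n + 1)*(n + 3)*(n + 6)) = n + 3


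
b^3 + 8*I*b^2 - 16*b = b*(b + 4*I)^2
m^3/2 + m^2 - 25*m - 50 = (m/2 + 1)*(m - 5*sqrt(2))*(m + 5*sqrt(2))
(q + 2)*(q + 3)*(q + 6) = q^3 + 11*q^2 + 36*q + 36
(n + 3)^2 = n^2 + 6*n + 9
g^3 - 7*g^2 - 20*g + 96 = (g - 8)*(g - 3)*(g + 4)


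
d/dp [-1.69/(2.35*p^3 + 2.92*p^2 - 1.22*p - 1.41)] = (11.9145*p^2 + 9.8696*p - 2.0618)/(2.35*p^3 + 2.92*p^2 - 1.22*p - 1.41)^2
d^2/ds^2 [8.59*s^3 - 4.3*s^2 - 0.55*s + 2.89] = 51.54*s - 8.6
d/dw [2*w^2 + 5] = 4*w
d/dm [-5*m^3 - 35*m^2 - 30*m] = -15*m^2 - 70*m - 30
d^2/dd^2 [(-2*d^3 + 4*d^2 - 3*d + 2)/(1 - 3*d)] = 2*(18*d^3 - 18*d^2 + 6*d - 13)/(27*d^3 - 27*d^2 + 9*d - 1)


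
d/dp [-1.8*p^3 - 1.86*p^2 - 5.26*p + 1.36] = -5.4*p^2 - 3.72*p - 5.26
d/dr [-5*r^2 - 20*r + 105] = -10*r - 20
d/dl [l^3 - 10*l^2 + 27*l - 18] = 3*l^2 - 20*l + 27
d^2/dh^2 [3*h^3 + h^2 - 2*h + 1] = 18*h + 2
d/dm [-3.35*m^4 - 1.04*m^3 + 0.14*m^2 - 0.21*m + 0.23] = -13.4*m^3 - 3.12*m^2 + 0.28*m - 0.21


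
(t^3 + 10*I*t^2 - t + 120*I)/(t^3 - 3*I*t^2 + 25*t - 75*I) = (t + 8*I)/(t - 5*I)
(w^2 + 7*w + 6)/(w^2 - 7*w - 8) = (w + 6)/(w - 8)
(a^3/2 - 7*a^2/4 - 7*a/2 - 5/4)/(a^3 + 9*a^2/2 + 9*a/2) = (2*a^3 - 7*a^2 - 14*a - 5)/(2*a*(2*a^2 + 9*a + 9))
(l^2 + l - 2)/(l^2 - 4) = (l - 1)/(l - 2)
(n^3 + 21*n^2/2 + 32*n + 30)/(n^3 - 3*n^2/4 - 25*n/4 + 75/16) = 8*(n^2 + 8*n + 12)/(8*n^2 - 26*n + 15)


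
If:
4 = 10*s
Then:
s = 2/5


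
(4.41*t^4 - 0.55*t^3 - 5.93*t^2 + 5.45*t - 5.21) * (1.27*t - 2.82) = 5.6007*t^5 - 13.1347*t^4 - 5.9801*t^3 + 23.6441*t^2 - 21.9857*t + 14.6922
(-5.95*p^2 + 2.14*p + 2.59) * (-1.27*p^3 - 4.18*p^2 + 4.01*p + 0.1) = 7.5565*p^5 + 22.1532*p^4 - 36.094*p^3 - 2.8398*p^2 + 10.5999*p + 0.259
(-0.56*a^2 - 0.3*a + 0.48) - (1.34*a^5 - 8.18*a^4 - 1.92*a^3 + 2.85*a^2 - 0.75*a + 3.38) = -1.34*a^5 + 8.18*a^4 + 1.92*a^3 - 3.41*a^2 + 0.45*a - 2.9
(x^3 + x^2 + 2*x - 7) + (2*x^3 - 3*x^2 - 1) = 3*x^3 - 2*x^2 + 2*x - 8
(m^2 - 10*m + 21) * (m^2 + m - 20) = m^4 - 9*m^3 - 9*m^2 + 221*m - 420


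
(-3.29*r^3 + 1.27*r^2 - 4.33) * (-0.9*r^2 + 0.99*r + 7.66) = 2.961*r^5 - 4.4001*r^4 - 23.9441*r^3 + 13.6252*r^2 - 4.2867*r - 33.1678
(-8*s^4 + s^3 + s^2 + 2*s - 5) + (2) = -8*s^4 + s^3 + s^2 + 2*s - 3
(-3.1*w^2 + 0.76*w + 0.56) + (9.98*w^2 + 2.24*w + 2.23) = 6.88*w^2 + 3.0*w + 2.79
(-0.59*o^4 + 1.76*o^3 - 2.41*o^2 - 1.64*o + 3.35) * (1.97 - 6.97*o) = 4.1123*o^5 - 13.4295*o^4 + 20.2649*o^3 + 6.6831*o^2 - 26.5803*o + 6.5995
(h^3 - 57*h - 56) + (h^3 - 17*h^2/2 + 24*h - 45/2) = 2*h^3 - 17*h^2/2 - 33*h - 157/2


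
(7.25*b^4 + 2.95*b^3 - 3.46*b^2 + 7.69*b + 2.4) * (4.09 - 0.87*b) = -6.3075*b^5 + 27.086*b^4 + 15.0757*b^3 - 20.8417*b^2 + 29.3641*b + 9.816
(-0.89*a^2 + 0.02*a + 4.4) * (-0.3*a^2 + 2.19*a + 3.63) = 0.267*a^4 - 1.9551*a^3 - 4.5069*a^2 + 9.7086*a + 15.972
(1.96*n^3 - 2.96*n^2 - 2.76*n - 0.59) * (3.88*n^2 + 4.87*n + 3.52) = 7.6048*n^5 - 1.9396*n^4 - 18.2248*n^3 - 26.1496*n^2 - 12.5885*n - 2.0768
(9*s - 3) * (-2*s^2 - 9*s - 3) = -18*s^3 - 75*s^2 + 9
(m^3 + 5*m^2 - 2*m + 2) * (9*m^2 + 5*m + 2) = 9*m^5 + 50*m^4 + 9*m^3 + 18*m^2 + 6*m + 4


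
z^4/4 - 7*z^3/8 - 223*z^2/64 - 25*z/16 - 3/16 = (z/4 + 1/2)*(z - 6)*(z + 1/4)^2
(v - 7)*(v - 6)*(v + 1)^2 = v^4 - 11*v^3 + 17*v^2 + 71*v + 42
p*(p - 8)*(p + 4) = p^3 - 4*p^2 - 32*p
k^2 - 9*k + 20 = (k - 5)*(k - 4)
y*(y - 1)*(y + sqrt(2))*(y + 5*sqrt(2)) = y^4 - y^3 + 6*sqrt(2)*y^3 - 6*sqrt(2)*y^2 + 10*y^2 - 10*y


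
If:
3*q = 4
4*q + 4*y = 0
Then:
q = 4/3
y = -4/3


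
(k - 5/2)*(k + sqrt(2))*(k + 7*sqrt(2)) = k^3 - 5*k^2/2 + 8*sqrt(2)*k^2 - 20*sqrt(2)*k + 14*k - 35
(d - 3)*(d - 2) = d^2 - 5*d + 6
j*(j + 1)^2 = j^3 + 2*j^2 + j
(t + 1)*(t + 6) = t^2 + 7*t + 6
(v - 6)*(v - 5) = v^2 - 11*v + 30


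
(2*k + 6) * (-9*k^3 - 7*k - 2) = -18*k^4 - 54*k^3 - 14*k^2 - 46*k - 12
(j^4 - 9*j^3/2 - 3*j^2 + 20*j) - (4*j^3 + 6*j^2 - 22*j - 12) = j^4 - 17*j^3/2 - 9*j^2 + 42*j + 12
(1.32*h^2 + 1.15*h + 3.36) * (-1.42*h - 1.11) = -1.8744*h^3 - 3.0982*h^2 - 6.0477*h - 3.7296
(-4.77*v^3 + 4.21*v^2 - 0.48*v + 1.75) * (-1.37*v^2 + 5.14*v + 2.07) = 6.5349*v^5 - 30.2855*v^4 + 12.4231*v^3 + 3.85*v^2 + 8.0014*v + 3.6225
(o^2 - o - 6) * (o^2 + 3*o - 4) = o^4 + 2*o^3 - 13*o^2 - 14*o + 24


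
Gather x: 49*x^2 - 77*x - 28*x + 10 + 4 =49*x^2 - 105*x + 14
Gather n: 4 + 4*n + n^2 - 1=n^2 + 4*n + 3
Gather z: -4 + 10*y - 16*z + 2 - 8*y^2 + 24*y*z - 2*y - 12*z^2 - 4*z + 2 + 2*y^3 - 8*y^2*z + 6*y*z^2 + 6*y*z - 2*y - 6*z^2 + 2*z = 2*y^3 - 8*y^2 + 6*y + z^2*(6*y - 18) + z*(-8*y^2 + 30*y - 18)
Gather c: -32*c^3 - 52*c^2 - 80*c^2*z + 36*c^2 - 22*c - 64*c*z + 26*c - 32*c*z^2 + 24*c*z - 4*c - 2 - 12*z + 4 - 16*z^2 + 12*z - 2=-32*c^3 + c^2*(-80*z - 16) + c*(-32*z^2 - 40*z) - 16*z^2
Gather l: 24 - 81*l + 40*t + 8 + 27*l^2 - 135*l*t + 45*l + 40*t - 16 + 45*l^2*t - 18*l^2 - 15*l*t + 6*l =l^2*(45*t + 9) + l*(-150*t - 30) + 80*t + 16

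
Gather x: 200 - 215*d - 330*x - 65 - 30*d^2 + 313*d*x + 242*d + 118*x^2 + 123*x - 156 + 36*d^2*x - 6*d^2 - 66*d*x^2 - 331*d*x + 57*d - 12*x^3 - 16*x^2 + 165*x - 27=-36*d^2 + 84*d - 12*x^3 + x^2*(102 - 66*d) + x*(36*d^2 - 18*d - 42) - 48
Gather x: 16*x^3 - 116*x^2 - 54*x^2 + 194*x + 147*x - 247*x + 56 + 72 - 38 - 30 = 16*x^3 - 170*x^2 + 94*x + 60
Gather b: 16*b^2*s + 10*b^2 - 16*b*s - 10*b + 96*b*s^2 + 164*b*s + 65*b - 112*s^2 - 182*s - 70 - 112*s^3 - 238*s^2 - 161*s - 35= b^2*(16*s + 10) + b*(96*s^2 + 148*s + 55) - 112*s^3 - 350*s^2 - 343*s - 105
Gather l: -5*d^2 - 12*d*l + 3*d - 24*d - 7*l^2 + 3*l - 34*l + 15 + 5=-5*d^2 - 21*d - 7*l^2 + l*(-12*d - 31) + 20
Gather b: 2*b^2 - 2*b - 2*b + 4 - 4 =2*b^2 - 4*b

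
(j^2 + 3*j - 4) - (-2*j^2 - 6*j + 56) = 3*j^2 + 9*j - 60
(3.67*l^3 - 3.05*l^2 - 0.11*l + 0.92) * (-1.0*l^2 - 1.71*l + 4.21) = -3.67*l^5 - 3.2257*l^4 + 20.7762*l^3 - 13.5724*l^2 - 2.0363*l + 3.8732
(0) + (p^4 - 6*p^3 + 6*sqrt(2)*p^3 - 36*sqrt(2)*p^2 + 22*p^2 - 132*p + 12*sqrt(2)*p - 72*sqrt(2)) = p^4 - 6*p^3 + 6*sqrt(2)*p^3 - 36*sqrt(2)*p^2 + 22*p^2 - 132*p + 12*sqrt(2)*p - 72*sqrt(2)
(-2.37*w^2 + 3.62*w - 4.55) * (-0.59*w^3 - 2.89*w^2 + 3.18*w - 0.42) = 1.3983*w^5 + 4.7135*w^4 - 15.3139*w^3 + 25.6565*w^2 - 15.9894*w + 1.911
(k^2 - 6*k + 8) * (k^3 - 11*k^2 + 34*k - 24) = k^5 - 17*k^4 + 108*k^3 - 316*k^2 + 416*k - 192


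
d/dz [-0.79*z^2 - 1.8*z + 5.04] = -1.58*z - 1.8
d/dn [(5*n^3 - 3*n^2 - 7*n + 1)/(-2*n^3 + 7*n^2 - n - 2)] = (29*n^4 - 38*n^3 + 28*n^2 - 2*n + 15)/(4*n^6 - 28*n^5 + 53*n^4 - 6*n^3 - 27*n^2 + 4*n + 4)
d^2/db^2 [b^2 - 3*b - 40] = 2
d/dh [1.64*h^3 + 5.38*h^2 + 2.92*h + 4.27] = 4.92*h^2 + 10.76*h + 2.92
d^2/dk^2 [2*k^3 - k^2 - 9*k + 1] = 12*k - 2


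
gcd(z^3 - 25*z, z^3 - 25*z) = z^3 - 25*z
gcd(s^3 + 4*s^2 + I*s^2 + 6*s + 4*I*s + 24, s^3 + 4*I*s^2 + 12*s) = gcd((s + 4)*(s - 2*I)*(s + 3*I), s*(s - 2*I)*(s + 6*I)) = s - 2*I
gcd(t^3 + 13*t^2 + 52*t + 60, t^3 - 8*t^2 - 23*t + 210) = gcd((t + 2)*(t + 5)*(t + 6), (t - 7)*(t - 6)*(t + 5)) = t + 5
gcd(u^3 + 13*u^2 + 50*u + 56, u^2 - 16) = u + 4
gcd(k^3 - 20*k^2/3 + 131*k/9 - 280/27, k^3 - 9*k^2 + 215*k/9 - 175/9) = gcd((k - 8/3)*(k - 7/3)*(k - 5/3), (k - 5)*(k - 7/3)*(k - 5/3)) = k^2 - 4*k + 35/9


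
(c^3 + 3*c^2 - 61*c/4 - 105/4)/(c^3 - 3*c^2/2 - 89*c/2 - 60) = (c - 7/2)/(c - 8)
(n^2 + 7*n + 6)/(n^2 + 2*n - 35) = (n^2 + 7*n + 6)/(n^2 + 2*n - 35)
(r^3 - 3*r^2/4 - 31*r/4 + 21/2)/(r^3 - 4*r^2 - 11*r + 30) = (r - 7/4)/(r - 5)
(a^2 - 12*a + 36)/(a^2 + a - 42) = (a - 6)/(a + 7)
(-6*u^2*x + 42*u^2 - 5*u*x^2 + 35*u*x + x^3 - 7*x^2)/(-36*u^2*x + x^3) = (u*x - 7*u + x^2 - 7*x)/(x*(6*u + x))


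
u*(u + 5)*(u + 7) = u^3 + 12*u^2 + 35*u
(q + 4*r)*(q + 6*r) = q^2 + 10*q*r + 24*r^2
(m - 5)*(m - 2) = m^2 - 7*m + 10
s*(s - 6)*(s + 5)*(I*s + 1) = I*s^4 + s^3 - I*s^3 - s^2 - 30*I*s^2 - 30*s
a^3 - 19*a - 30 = (a - 5)*(a + 2)*(a + 3)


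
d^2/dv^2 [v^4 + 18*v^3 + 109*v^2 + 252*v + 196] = 12*v^2 + 108*v + 218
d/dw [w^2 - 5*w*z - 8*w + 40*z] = 2*w - 5*z - 8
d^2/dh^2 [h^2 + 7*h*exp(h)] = 7*h*exp(h) + 14*exp(h) + 2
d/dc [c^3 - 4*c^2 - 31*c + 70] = 3*c^2 - 8*c - 31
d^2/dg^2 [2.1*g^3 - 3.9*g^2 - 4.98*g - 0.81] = 12.6*g - 7.8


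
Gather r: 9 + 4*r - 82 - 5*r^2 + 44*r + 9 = -5*r^2 + 48*r - 64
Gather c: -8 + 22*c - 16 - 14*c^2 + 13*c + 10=-14*c^2 + 35*c - 14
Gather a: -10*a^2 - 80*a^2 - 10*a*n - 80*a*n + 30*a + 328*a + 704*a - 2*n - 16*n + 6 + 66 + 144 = -90*a^2 + a*(1062 - 90*n) - 18*n + 216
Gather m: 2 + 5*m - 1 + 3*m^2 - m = 3*m^2 + 4*m + 1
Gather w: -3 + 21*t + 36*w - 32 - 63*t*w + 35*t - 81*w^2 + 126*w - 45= 56*t - 81*w^2 + w*(162 - 63*t) - 80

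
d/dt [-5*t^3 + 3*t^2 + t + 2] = -15*t^2 + 6*t + 1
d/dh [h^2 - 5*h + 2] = 2*h - 5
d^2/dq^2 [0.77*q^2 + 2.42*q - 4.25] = 1.54000000000000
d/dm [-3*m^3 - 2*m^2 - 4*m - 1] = -9*m^2 - 4*m - 4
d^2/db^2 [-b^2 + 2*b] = -2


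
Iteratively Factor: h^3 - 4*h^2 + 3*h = (h)*(h^2 - 4*h + 3) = h*(h - 1)*(h - 3)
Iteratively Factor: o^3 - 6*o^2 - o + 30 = (o + 2)*(o^2 - 8*o + 15) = (o - 3)*(o + 2)*(o - 5)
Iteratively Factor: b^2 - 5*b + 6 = (b - 2)*(b - 3)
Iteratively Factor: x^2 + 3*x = (x + 3)*(x)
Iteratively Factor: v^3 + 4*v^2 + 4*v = (v + 2)*(v^2 + 2*v) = v*(v + 2)*(v + 2)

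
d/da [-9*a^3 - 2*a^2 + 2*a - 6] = -27*a^2 - 4*a + 2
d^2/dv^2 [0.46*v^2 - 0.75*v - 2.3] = 0.920000000000000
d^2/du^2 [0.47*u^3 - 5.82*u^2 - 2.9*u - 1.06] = 2.82*u - 11.64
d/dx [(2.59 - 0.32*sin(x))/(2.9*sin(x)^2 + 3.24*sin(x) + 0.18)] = (0.928*sin(x)^2 - 15.022*sin(x) - 8.4492)*cos(x)/(8.41*sin(x)^4 + 18.792*sin(x)^3 + 11.5416*sin(x)^2 + 1.1664*sin(x) + 0.0324)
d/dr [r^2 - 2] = 2*r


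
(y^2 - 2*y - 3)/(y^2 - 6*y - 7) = (y - 3)/(y - 7)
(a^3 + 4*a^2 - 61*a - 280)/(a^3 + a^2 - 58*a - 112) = (a + 5)/(a + 2)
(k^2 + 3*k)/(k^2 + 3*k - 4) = k*(k + 3)/(k^2 + 3*k - 4)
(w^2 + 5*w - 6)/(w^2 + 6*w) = (w - 1)/w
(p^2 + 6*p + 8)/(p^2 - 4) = (p + 4)/(p - 2)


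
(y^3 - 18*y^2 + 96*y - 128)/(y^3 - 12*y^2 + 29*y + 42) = (y^3 - 18*y^2 + 96*y - 128)/(y^3 - 12*y^2 + 29*y + 42)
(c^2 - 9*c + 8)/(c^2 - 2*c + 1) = (c - 8)/(c - 1)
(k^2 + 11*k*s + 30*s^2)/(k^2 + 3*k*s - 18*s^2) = (-k - 5*s)/(-k + 3*s)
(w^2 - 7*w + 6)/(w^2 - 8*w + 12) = (w - 1)/(w - 2)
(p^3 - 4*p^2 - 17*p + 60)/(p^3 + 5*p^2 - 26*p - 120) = (p - 3)/(p + 6)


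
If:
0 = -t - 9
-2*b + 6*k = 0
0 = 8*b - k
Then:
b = 0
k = 0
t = -9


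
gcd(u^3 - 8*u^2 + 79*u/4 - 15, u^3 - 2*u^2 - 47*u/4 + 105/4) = u - 5/2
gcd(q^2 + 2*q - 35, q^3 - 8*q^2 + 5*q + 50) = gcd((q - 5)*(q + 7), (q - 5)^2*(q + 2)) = q - 5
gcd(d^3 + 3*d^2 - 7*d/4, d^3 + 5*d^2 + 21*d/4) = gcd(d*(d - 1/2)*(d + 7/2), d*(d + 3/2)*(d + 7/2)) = d^2 + 7*d/2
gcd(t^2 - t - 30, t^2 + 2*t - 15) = t + 5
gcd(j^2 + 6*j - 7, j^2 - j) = j - 1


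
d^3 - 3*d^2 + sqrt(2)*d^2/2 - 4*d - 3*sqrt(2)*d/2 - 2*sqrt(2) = (d - 4)*(d + 1)*(d + sqrt(2)/2)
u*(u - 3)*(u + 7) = u^3 + 4*u^2 - 21*u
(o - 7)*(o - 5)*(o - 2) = o^3 - 14*o^2 + 59*o - 70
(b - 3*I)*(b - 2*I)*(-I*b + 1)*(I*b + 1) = b^4 - 5*I*b^3 - 5*b^2 - 5*I*b - 6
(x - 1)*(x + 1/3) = x^2 - 2*x/3 - 1/3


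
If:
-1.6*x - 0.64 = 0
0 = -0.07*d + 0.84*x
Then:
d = -4.80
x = -0.40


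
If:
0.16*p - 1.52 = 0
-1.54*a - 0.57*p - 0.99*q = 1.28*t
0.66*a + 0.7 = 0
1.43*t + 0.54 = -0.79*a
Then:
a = -1.06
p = 9.50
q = -4.09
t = 0.21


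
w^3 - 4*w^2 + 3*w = w*(w - 3)*(w - 1)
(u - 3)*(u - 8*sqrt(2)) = u^2 - 8*sqrt(2)*u - 3*u + 24*sqrt(2)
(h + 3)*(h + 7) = h^2 + 10*h + 21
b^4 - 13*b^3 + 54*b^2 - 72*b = b*(b - 6)*(b - 4)*(b - 3)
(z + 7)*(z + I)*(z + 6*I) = z^3 + 7*z^2 + 7*I*z^2 - 6*z + 49*I*z - 42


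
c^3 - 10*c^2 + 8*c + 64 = (c - 8)*(c - 4)*(c + 2)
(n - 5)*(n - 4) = n^2 - 9*n + 20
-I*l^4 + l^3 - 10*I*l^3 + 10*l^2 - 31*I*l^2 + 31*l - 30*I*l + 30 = (l + 2)*(l + 3)*(l + 5)*(-I*l + 1)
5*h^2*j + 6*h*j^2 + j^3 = j*(h + j)*(5*h + j)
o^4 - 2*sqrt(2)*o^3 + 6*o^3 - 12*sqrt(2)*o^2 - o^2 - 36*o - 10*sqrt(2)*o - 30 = (o + 1)*(o + 5)*(o - 3*sqrt(2))*(o + sqrt(2))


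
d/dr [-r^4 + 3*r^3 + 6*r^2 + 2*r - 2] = -4*r^3 + 9*r^2 + 12*r + 2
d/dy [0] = 0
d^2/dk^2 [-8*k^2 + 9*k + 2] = -16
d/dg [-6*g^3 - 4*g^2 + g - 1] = -18*g^2 - 8*g + 1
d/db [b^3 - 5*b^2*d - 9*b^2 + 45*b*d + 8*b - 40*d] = 3*b^2 - 10*b*d - 18*b + 45*d + 8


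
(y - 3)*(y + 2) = y^2 - y - 6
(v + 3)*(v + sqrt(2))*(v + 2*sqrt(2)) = v^3 + 3*v^2 + 3*sqrt(2)*v^2 + 4*v + 9*sqrt(2)*v + 12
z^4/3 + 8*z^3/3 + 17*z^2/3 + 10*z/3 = z*(z/3 + 1/3)*(z + 2)*(z + 5)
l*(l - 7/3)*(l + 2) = l^3 - l^2/3 - 14*l/3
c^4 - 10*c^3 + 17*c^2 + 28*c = c*(c - 7)*(c - 4)*(c + 1)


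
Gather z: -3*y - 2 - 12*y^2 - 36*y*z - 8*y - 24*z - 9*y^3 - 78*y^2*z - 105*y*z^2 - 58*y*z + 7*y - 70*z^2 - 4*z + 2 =-9*y^3 - 12*y^2 - 4*y + z^2*(-105*y - 70) + z*(-78*y^2 - 94*y - 28)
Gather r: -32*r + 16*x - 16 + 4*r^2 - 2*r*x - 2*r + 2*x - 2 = 4*r^2 + r*(-2*x - 34) + 18*x - 18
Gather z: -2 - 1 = -3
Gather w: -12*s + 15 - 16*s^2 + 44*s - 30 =-16*s^2 + 32*s - 15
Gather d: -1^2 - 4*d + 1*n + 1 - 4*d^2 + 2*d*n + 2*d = -4*d^2 + d*(2*n - 2) + n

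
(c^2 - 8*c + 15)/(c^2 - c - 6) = (c - 5)/(c + 2)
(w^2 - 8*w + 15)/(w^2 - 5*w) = (w - 3)/w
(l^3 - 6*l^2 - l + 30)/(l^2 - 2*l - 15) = (l^2 - l - 6)/(l + 3)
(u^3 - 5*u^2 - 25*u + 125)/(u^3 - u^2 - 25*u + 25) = (u - 5)/(u - 1)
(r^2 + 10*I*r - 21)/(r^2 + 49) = (r + 3*I)/(r - 7*I)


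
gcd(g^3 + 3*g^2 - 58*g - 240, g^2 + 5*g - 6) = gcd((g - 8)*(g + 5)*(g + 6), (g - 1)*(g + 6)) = g + 6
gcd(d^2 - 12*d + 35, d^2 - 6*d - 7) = d - 7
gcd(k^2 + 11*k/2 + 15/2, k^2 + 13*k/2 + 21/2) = k + 3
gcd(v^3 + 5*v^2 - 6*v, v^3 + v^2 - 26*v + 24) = v^2 + 5*v - 6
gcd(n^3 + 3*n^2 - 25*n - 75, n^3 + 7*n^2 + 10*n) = n + 5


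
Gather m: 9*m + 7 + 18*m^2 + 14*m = 18*m^2 + 23*m + 7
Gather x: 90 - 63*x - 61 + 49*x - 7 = 22 - 14*x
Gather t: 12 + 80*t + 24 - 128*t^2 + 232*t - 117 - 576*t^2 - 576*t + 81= -704*t^2 - 264*t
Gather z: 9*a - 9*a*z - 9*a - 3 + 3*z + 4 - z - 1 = z*(2 - 9*a)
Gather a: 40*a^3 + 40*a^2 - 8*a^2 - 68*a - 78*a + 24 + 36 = 40*a^3 + 32*a^2 - 146*a + 60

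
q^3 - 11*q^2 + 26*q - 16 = (q - 8)*(q - 2)*(q - 1)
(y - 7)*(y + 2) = y^2 - 5*y - 14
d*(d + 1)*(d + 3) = d^3 + 4*d^2 + 3*d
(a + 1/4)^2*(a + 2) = a^3 + 5*a^2/2 + 17*a/16 + 1/8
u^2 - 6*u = u*(u - 6)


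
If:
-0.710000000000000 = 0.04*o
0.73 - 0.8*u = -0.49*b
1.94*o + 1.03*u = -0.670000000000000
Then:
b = 52.03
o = -17.75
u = 32.78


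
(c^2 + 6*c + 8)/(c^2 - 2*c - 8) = (c + 4)/(c - 4)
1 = 1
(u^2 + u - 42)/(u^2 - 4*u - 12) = (u + 7)/(u + 2)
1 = 1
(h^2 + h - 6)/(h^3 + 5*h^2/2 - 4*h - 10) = 2*(h + 3)/(2*h^2 + 9*h + 10)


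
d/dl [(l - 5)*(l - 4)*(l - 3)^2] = 4*l^3 - 45*l^2 + 166*l - 201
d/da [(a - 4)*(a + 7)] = 2*a + 3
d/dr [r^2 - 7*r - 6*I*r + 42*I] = 2*r - 7 - 6*I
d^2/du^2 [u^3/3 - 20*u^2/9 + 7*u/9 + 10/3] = 2*u - 40/9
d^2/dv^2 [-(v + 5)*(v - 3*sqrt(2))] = -2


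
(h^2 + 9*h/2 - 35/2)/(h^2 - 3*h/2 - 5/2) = (h + 7)/(h + 1)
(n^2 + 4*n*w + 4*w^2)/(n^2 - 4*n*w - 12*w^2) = (-n - 2*w)/(-n + 6*w)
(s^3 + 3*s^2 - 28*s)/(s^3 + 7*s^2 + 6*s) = (s^2 + 3*s - 28)/(s^2 + 7*s + 6)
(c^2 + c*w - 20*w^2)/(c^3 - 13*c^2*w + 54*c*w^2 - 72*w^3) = (c + 5*w)/(c^2 - 9*c*w + 18*w^2)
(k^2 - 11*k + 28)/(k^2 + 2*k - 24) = (k - 7)/(k + 6)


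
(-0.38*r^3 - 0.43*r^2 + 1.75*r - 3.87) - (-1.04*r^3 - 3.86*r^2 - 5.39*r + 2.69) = 0.66*r^3 + 3.43*r^2 + 7.14*r - 6.56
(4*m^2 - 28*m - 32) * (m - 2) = 4*m^3 - 36*m^2 + 24*m + 64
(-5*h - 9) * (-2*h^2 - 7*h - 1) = 10*h^3 + 53*h^2 + 68*h + 9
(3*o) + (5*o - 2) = 8*o - 2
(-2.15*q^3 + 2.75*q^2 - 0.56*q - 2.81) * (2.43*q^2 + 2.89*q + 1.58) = -5.2245*q^5 + 0.469*q^4 + 3.1897*q^3 - 4.1017*q^2 - 9.0057*q - 4.4398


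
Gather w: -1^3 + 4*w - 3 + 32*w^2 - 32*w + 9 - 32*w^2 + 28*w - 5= 0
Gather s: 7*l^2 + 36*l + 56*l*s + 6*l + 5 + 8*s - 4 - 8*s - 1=7*l^2 + 56*l*s + 42*l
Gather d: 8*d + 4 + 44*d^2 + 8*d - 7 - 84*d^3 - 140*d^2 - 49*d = -84*d^3 - 96*d^2 - 33*d - 3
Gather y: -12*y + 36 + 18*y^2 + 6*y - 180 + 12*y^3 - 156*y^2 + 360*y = 12*y^3 - 138*y^2 + 354*y - 144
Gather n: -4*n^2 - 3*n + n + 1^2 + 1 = -4*n^2 - 2*n + 2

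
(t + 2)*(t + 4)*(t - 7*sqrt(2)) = t^3 - 7*sqrt(2)*t^2 + 6*t^2 - 42*sqrt(2)*t + 8*t - 56*sqrt(2)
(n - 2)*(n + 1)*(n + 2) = n^3 + n^2 - 4*n - 4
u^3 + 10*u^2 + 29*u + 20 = (u + 1)*(u + 4)*(u + 5)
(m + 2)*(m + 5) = m^2 + 7*m + 10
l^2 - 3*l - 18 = (l - 6)*(l + 3)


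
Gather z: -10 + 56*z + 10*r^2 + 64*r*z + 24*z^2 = 10*r^2 + 24*z^2 + z*(64*r + 56) - 10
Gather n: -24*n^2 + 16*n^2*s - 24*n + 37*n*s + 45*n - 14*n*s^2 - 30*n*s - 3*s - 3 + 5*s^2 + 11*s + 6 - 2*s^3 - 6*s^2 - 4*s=n^2*(16*s - 24) + n*(-14*s^2 + 7*s + 21) - 2*s^3 - s^2 + 4*s + 3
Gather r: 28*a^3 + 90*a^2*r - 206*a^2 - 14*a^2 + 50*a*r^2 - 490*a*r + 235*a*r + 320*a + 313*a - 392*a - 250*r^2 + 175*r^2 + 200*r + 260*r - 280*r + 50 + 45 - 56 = 28*a^3 - 220*a^2 + 241*a + r^2*(50*a - 75) + r*(90*a^2 - 255*a + 180) + 39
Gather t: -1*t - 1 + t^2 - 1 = t^2 - t - 2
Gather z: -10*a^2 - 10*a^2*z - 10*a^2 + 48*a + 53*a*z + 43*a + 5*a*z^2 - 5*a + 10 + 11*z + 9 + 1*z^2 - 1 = -20*a^2 + 86*a + z^2*(5*a + 1) + z*(-10*a^2 + 53*a + 11) + 18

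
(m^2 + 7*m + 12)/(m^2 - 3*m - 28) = (m + 3)/(m - 7)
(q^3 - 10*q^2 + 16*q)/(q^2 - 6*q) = (q^2 - 10*q + 16)/(q - 6)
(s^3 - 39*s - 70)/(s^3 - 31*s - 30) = (-s^3 + 39*s + 70)/(-s^3 + 31*s + 30)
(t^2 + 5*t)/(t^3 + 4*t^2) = (t + 5)/(t*(t + 4))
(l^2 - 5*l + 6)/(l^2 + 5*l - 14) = (l - 3)/(l + 7)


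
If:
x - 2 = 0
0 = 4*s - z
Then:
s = z/4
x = 2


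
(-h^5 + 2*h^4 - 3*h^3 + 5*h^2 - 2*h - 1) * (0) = 0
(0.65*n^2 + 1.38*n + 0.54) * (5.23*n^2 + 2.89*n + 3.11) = 3.3995*n^4 + 9.0959*n^3 + 8.8339*n^2 + 5.8524*n + 1.6794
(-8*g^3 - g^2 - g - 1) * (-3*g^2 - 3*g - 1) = 24*g^5 + 27*g^4 + 14*g^3 + 7*g^2 + 4*g + 1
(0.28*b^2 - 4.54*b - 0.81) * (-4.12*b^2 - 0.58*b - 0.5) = -1.1536*b^4 + 18.5424*b^3 + 5.8304*b^2 + 2.7398*b + 0.405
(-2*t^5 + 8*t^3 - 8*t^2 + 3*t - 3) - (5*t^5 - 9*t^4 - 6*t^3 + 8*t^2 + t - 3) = -7*t^5 + 9*t^4 + 14*t^3 - 16*t^2 + 2*t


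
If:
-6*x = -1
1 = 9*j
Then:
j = 1/9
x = 1/6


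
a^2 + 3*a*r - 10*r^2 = (a - 2*r)*(a + 5*r)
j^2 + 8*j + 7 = (j + 1)*(j + 7)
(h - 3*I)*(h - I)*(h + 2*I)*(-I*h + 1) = -I*h^4 - h^3 - 7*I*h^2 - h - 6*I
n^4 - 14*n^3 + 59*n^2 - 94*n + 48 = (n - 8)*(n - 3)*(n - 2)*(n - 1)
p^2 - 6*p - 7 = (p - 7)*(p + 1)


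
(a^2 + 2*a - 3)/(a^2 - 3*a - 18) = (a - 1)/(a - 6)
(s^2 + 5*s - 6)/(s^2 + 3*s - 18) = (s - 1)/(s - 3)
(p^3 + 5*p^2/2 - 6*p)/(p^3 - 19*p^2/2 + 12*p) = (p + 4)/(p - 8)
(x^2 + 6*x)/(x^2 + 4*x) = (x + 6)/(x + 4)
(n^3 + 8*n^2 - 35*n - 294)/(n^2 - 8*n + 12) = (n^2 + 14*n + 49)/(n - 2)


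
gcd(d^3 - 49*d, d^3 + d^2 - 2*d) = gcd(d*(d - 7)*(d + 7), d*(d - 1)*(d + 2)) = d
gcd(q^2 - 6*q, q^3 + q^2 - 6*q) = q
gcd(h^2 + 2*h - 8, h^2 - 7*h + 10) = h - 2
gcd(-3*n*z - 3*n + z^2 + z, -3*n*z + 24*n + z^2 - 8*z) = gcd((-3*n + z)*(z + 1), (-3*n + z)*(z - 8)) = -3*n + z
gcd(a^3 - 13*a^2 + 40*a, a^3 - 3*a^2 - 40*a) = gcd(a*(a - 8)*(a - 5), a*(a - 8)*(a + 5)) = a^2 - 8*a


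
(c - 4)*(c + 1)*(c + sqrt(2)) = c^3 - 3*c^2 + sqrt(2)*c^2 - 3*sqrt(2)*c - 4*c - 4*sqrt(2)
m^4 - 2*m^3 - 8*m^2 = m^2*(m - 4)*(m + 2)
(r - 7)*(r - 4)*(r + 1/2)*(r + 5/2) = r^4 - 8*r^3 - 15*r^2/4 + 281*r/4 + 35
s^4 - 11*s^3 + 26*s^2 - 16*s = s*(s - 8)*(s - 2)*(s - 1)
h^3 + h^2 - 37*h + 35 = (h - 5)*(h - 1)*(h + 7)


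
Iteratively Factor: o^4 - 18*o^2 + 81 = (o - 3)*(o^3 + 3*o^2 - 9*o - 27) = (o - 3)^2*(o^2 + 6*o + 9) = (o - 3)^2*(o + 3)*(o + 3)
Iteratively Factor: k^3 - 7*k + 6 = (k + 3)*(k^2 - 3*k + 2) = (k - 1)*(k + 3)*(k - 2)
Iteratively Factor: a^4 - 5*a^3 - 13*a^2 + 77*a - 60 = (a - 5)*(a^3 - 13*a + 12) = (a - 5)*(a + 4)*(a^2 - 4*a + 3) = (a - 5)*(a - 1)*(a + 4)*(a - 3)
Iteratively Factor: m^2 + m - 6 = (m + 3)*(m - 2)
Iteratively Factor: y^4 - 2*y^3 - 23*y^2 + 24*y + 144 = (y + 3)*(y^3 - 5*y^2 - 8*y + 48) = (y - 4)*(y + 3)*(y^2 - y - 12) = (y - 4)^2*(y + 3)*(y + 3)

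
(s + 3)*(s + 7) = s^2 + 10*s + 21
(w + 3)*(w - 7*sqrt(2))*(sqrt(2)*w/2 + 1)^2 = w^4/2 - 5*sqrt(2)*w^3/2 + 3*w^3/2 - 13*w^2 - 15*sqrt(2)*w^2/2 - 39*w - 7*sqrt(2)*w - 21*sqrt(2)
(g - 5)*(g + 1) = g^2 - 4*g - 5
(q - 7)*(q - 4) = q^2 - 11*q + 28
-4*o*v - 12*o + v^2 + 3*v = (-4*o + v)*(v + 3)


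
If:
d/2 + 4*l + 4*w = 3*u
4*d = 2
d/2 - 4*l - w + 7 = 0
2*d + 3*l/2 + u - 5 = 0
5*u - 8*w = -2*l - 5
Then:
No Solution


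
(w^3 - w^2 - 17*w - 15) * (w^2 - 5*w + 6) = w^5 - 6*w^4 - 6*w^3 + 64*w^2 - 27*w - 90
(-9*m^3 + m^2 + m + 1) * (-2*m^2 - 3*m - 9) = 18*m^5 + 25*m^4 + 76*m^3 - 14*m^2 - 12*m - 9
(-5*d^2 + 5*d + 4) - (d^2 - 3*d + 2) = -6*d^2 + 8*d + 2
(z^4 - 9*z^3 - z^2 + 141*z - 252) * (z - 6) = z^5 - 15*z^4 + 53*z^3 + 147*z^2 - 1098*z + 1512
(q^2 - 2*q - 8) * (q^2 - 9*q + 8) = q^4 - 11*q^3 + 18*q^2 + 56*q - 64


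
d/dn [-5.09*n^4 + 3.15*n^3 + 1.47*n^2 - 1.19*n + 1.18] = -20.36*n^3 + 9.45*n^2 + 2.94*n - 1.19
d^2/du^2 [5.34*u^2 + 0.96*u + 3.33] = 10.6800000000000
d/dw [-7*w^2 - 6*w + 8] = -14*w - 6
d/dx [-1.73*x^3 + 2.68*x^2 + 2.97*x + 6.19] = -5.19*x^2 + 5.36*x + 2.97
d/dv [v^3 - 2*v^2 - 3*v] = 3*v^2 - 4*v - 3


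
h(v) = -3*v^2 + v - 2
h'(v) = 1 - 6*v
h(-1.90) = -14.73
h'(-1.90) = 12.40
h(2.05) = -12.56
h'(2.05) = -11.30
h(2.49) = -18.11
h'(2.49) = -13.94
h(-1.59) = -11.17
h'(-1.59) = 10.54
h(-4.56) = -68.94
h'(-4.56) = 28.36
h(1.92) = -11.14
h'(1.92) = -10.52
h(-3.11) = -34.13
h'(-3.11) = 19.66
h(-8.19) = -211.42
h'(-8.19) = 50.14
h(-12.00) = -446.00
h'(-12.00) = 73.00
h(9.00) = -236.00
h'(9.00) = -53.00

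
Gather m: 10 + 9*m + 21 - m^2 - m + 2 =-m^2 + 8*m + 33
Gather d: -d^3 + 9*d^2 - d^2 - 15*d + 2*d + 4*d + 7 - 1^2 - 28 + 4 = -d^3 + 8*d^2 - 9*d - 18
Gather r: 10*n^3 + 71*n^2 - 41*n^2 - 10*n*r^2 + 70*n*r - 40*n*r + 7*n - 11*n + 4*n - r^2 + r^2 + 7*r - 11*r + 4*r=10*n^3 + 30*n^2 - 10*n*r^2 + 30*n*r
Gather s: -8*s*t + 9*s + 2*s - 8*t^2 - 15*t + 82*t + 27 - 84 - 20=s*(11 - 8*t) - 8*t^2 + 67*t - 77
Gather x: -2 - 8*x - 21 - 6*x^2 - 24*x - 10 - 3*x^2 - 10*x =-9*x^2 - 42*x - 33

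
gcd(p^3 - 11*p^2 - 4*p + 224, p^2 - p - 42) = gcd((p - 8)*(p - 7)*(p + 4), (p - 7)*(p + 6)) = p - 7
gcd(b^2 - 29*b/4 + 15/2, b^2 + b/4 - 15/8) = b - 5/4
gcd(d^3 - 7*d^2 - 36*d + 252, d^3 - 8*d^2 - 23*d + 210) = d^2 - 13*d + 42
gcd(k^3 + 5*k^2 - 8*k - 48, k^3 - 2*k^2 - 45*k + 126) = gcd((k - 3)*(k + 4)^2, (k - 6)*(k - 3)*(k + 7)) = k - 3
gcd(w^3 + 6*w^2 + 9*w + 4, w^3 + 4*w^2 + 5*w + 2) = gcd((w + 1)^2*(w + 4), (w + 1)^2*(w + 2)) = w^2 + 2*w + 1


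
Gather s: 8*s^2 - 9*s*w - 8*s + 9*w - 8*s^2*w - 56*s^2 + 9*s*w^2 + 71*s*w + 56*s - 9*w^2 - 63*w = s^2*(-8*w - 48) + s*(9*w^2 + 62*w + 48) - 9*w^2 - 54*w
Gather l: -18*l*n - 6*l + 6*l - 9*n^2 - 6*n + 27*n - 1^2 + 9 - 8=-18*l*n - 9*n^2 + 21*n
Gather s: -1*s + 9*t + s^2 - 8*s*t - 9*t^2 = s^2 + s*(-8*t - 1) - 9*t^2 + 9*t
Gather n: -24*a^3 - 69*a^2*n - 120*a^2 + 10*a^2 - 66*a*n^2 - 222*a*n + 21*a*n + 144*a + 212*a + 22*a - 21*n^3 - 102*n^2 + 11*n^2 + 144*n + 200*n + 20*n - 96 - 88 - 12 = -24*a^3 - 110*a^2 + 378*a - 21*n^3 + n^2*(-66*a - 91) + n*(-69*a^2 - 201*a + 364) - 196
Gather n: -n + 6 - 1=5 - n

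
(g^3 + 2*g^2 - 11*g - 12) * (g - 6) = g^4 - 4*g^3 - 23*g^2 + 54*g + 72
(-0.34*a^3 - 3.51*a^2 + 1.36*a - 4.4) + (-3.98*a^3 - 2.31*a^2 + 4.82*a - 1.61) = -4.32*a^3 - 5.82*a^2 + 6.18*a - 6.01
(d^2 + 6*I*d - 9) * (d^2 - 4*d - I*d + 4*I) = d^4 - 4*d^3 + 5*I*d^3 - 3*d^2 - 20*I*d^2 + 12*d + 9*I*d - 36*I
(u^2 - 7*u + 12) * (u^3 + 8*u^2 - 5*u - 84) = u^5 + u^4 - 49*u^3 + 47*u^2 + 528*u - 1008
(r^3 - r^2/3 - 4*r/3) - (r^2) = r^3 - 4*r^2/3 - 4*r/3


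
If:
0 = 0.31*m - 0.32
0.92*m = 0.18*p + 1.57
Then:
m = 1.03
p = -3.45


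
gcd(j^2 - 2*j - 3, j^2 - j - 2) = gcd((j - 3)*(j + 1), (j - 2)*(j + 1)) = j + 1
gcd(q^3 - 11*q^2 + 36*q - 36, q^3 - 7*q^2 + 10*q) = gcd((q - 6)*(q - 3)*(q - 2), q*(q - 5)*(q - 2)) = q - 2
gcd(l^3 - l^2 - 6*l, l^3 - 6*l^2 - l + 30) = l^2 - l - 6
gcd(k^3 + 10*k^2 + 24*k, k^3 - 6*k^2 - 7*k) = k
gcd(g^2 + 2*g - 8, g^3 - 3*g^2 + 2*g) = g - 2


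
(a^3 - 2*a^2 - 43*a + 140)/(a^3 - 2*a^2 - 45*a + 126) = (a^2 - 9*a + 20)/(a^2 - 9*a + 18)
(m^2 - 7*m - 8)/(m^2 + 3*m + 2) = (m - 8)/(m + 2)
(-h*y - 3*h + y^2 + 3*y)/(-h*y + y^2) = (y + 3)/y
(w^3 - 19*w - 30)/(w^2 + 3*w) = w - 3 - 10/w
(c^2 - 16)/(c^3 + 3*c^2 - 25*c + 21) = (c^2 - 16)/(c^3 + 3*c^2 - 25*c + 21)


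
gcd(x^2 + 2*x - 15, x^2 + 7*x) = 1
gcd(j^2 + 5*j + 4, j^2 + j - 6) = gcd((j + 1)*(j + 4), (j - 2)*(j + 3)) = 1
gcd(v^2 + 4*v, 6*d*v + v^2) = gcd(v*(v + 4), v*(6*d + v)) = v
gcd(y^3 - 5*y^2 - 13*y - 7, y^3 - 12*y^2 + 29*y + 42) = y^2 - 6*y - 7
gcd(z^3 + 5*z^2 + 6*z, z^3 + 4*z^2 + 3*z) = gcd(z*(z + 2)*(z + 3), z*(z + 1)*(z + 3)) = z^2 + 3*z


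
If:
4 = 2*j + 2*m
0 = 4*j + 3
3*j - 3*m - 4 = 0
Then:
No Solution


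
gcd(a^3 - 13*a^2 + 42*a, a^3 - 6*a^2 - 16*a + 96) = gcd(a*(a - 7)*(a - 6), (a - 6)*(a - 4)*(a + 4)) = a - 6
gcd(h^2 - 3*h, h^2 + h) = h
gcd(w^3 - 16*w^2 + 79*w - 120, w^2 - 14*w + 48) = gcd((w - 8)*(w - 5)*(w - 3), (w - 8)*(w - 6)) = w - 8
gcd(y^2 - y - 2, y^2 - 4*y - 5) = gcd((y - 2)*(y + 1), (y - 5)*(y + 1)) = y + 1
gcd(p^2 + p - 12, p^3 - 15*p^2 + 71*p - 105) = p - 3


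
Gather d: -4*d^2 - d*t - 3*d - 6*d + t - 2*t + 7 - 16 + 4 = -4*d^2 + d*(-t - 9) - t - 5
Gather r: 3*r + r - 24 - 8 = 4*r - 32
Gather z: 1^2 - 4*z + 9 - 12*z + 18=28 - 16*z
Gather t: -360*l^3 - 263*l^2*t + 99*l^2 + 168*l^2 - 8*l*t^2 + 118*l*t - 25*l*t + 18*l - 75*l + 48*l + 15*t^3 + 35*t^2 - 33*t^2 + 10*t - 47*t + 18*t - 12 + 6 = -360*l^3 + 267*l^2 - 9*l + 15*t^3 + t^2*(2 - 8*l) + t*(-263*l^2 + 93*l - 19) - 6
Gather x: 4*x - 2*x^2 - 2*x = -2*x^2 + 2*x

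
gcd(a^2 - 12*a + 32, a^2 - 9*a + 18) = 1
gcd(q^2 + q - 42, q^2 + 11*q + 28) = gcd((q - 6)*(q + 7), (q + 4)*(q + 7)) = q + 7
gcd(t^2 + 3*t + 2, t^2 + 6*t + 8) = t + 2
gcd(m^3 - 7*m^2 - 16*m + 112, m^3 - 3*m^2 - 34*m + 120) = m - 4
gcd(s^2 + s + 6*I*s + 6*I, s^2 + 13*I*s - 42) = s + 6*I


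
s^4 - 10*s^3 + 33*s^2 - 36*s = s*(s - 4)*(s - 3)^2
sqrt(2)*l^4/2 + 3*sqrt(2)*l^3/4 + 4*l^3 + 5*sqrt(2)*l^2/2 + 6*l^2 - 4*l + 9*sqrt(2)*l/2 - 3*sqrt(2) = (l - 1/2)*(l + sqrt(2))*(l + 3*sqrt(2))*(sqrt(2)*l/2 + sqrt(2))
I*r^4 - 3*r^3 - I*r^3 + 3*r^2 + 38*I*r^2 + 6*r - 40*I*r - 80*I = (r - 2)*(r - 5*I)*(r + 8*I)*(I*r + I)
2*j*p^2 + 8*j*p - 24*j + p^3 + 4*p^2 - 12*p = (2*j + p)*(p - 2)*(p + 6)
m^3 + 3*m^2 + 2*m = m*(m + 1)*(m + 2)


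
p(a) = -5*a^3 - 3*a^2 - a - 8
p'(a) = -15*a^2 - 6*a - 1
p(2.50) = -107.38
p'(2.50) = -109.75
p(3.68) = -301.49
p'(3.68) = -226.22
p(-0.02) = -7.98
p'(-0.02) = -0.89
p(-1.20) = -2.48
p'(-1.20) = -15.40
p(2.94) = -163.93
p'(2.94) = -148.29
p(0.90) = -14.98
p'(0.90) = -18.55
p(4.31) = -468.35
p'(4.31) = -305.50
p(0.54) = -10.20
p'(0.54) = -8.61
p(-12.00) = 8212.00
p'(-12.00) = -2089.00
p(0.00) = -8.00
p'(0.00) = -1.00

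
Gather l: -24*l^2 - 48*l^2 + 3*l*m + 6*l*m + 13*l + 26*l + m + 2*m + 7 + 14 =-72*l^2 + l*(9*m + 39) + 3*m + 21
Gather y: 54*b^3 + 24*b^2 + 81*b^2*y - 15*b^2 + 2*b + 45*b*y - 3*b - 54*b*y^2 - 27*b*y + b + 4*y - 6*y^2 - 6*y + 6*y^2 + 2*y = 54*b^3 + 9*b^2 - 54*b*y^2 + y*(81*b^2 + 18*b)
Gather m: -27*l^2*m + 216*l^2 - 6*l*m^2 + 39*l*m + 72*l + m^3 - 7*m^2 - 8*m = 216*l^2 + 72*l + m^3 + m^2*(-6*l - 7) + m*(-27*l^2 + 39*l - 8)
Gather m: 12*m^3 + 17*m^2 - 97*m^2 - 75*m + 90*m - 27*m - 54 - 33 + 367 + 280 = 12*m^3 - 80*m^2 - 12*m + 560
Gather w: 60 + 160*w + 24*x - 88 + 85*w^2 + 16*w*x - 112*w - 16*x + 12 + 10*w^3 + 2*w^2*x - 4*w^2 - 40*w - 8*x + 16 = 10*w^3 + w^2*(2*x + 81) + w*(16*x + 8)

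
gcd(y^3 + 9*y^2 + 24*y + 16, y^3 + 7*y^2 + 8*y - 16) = y^2 + 8*y + 16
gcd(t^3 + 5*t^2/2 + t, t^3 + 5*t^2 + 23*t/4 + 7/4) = t + 1/2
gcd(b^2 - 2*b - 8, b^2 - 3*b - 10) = b + 2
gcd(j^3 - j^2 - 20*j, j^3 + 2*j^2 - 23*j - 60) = j^2 - j - 20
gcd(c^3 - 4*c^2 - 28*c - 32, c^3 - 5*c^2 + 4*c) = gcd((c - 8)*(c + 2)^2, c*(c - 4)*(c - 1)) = 1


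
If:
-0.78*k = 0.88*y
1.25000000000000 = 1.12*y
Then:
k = -1.26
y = 1.12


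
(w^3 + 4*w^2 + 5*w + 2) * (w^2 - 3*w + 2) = w^5 + w^4 - 5*w^3 - 5*w^2 + 4*w + 4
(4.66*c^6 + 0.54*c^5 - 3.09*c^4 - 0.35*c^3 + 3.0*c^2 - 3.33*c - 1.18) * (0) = 0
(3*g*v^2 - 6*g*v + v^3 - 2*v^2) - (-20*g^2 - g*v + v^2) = 20*g^2 + 3*g*v^2 - 5*g*v + v^3 - 3*v^2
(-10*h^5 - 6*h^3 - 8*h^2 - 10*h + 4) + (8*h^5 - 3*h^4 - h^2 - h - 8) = -2*h^5 - 3*h^4 - 6*h^3 - 9*h^2 - 11*h - 4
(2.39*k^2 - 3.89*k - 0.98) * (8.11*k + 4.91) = 19.3829*k^3 - 19.813*k^2 - 27.0477*k - 4.8118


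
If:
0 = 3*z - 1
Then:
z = 1/3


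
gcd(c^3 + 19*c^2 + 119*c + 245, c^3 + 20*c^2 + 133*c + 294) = c^2 + 14*c + 49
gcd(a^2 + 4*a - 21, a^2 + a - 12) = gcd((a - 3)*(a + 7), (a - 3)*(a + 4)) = a - 3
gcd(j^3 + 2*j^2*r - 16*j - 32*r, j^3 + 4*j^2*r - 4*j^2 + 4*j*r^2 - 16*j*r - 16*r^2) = j^2 + 2*j*r - 4*j - 8*r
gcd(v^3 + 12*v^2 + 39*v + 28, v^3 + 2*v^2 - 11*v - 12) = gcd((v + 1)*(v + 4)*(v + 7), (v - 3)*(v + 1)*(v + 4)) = v^2 + 5*v + 4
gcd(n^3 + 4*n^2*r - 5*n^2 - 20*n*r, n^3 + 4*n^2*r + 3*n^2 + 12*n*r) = n^2 + 4*n*r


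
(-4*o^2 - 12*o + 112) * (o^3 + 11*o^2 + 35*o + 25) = -4*o^5 - 56*o^4 - 160*o^3 + 712*o^2 + 3620*o + 2800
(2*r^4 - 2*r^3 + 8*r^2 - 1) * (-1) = -2*r^4 + 2*r^3 - 8*r^2 + 1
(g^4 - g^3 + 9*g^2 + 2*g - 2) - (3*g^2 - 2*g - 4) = g^4 - g^3 + 6*g^2 + 4*g + 2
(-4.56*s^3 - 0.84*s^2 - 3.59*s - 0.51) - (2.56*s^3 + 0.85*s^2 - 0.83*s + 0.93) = -7.12*s^3 - 1.69*s^2 - 2.76*s - 1.44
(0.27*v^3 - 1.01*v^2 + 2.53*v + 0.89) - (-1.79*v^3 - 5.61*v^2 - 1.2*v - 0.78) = 2.06*v^3 + 4.6*v^2 + 3.73*v + 1.67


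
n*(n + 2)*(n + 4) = n^3 + 6*n^2 + 8*n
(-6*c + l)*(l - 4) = -6*c*l + 24*c + l^2 - 4*l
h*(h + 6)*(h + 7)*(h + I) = h^4 + 13*h^3 + I*h^3 + 42*h^2 + 13*I*h^2 + 42*I*h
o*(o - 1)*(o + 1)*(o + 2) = o^4 + 2*o^3 - o^2 - 2*o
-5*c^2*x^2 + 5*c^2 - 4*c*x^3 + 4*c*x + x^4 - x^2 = (-5*c + x)*(c + x)*(x - 1)*(x + 1)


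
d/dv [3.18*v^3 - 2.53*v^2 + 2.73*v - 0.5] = 9.54*v^2 - 5.06*v + 2.73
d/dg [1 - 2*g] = -2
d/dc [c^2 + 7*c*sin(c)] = 7*c*cos(c) + 2*c + 7*sin(c)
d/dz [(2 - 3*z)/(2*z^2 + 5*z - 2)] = 2*(3*z^2 - 4*z - 2)/(4*z^4 + 20*z^3 + 17*z^2 - 20*z + 4)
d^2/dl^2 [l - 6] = 0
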